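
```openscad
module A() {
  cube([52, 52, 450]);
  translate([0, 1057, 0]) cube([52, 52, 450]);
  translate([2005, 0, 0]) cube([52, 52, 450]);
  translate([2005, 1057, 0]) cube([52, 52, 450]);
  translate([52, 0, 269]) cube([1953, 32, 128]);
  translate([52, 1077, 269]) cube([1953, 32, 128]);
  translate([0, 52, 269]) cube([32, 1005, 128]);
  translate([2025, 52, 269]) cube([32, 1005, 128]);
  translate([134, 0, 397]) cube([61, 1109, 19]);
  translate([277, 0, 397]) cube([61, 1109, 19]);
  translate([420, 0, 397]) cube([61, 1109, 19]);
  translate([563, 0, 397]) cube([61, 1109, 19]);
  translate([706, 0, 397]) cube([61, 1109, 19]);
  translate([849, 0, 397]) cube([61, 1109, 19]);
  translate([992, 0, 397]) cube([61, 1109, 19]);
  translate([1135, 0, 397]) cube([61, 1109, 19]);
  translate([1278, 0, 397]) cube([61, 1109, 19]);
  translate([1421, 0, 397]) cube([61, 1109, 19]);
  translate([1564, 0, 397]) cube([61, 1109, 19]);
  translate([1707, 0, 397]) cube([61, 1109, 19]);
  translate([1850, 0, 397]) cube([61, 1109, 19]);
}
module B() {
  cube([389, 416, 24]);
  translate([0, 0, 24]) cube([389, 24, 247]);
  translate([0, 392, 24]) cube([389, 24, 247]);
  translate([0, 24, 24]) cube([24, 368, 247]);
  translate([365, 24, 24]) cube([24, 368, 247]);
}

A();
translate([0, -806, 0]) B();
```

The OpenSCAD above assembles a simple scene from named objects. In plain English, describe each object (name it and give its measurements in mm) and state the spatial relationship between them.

A is a bed frame 2057 mm long (x) by 1109 mm wide (y). Four 52×52 mm corner posts, 450 mm tall, at the corners of the footprint. Four rails of 32 mm thickness and 128 mm height run between adjacent posts with their undersides at z = 269 mm, their outer faces flush with the outside of the frame (the two x-running rails run between the posts' inner faces; the two y-running rails run between the posts' inner faces). 13 slats, each 61 mm wide (x) and 19 mm thick, lie across the top of the two x-running rails, running the full 1109 mm width of the frame in y; the slats are evenly spaced along x between the inner faces of the end posts with equal gaps (rounded down to the nearest mm) at the −x end and between each pair — any rounding remainder accumulates at the +x end.

B is an open-topped rectangular box: outside dimensions 389×416×271 mm, with a uniform wall and base thickness of 24 mm. The base is a full 389×416 slab on the floor; four walls sit on top of the base. The front and back walls (the −y and +y sides) span the full width; the two side walls fit between them.

The open box is on the floor beside the bed frame on its −y side.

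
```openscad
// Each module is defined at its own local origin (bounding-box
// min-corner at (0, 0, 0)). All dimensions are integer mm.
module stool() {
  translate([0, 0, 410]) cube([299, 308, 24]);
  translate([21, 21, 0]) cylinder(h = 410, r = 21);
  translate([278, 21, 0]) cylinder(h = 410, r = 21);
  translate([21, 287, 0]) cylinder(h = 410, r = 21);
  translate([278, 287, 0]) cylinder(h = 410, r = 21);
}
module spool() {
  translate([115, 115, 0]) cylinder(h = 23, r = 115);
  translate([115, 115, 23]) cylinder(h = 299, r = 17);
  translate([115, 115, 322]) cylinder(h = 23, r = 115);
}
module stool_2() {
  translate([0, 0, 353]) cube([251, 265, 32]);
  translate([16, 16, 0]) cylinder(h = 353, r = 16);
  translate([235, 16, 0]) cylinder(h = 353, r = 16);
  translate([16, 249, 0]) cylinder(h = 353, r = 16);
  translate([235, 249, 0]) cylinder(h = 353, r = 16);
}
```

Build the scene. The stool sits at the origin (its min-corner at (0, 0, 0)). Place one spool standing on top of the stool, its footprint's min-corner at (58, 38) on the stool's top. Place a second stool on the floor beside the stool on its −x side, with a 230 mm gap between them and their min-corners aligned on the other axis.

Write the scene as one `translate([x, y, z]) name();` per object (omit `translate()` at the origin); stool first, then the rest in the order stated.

stool();
translate([58, 38, 434]) spool();
translate([-481, 0, 0]) stool_2();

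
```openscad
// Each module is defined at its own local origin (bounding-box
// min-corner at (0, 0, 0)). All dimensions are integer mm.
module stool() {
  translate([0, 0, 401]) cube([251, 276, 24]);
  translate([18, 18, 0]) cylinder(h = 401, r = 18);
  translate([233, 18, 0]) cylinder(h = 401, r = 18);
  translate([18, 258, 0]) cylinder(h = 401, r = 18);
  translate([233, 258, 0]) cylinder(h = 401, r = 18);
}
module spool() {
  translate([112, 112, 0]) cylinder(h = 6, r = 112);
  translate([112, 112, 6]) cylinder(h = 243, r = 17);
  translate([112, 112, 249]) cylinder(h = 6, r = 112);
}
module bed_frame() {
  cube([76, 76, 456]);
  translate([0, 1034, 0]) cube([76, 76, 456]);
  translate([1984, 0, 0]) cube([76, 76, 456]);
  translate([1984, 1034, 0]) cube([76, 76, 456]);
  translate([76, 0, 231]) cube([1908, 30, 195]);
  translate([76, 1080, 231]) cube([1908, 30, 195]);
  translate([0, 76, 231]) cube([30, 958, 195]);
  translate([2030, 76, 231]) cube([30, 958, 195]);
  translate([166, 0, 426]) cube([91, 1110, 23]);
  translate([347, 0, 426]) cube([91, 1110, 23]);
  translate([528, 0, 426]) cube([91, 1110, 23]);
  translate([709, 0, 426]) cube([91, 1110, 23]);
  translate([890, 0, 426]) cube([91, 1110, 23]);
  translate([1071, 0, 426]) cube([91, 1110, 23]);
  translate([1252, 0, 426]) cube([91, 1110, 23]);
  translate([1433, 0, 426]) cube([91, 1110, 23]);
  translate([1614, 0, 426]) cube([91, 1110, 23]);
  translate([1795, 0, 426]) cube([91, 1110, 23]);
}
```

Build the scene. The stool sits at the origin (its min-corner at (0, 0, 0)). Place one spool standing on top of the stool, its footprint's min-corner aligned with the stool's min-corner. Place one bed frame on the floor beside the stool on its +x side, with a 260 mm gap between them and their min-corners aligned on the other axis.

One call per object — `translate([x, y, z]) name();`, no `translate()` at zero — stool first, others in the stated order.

stool();
translate([0, 0, 425]) spool();
translate([511, 0, 0]) bed_frame();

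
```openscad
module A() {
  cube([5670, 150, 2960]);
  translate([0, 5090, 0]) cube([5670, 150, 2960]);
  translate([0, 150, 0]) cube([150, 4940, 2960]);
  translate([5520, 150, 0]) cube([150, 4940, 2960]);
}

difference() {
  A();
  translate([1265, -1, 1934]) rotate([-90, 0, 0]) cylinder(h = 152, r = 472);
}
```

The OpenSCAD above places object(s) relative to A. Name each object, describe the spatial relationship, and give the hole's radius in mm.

The subtracted cylinder has r = 472 mm.

A is a house frame. The house frame has a circular hole through its front wall. The hole's radius is 472 mm.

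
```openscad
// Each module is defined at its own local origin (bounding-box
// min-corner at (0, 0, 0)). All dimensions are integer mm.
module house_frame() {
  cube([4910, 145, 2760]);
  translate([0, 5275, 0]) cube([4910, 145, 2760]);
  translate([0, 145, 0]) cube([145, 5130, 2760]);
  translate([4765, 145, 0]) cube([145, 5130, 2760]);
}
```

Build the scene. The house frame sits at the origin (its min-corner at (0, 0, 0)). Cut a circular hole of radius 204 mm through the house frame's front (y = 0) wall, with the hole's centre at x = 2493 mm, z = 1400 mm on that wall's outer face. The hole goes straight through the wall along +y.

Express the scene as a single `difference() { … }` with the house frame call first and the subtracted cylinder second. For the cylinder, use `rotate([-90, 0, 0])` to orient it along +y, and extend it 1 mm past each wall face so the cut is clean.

difference() {
  house_frame();
  translate([2493, -1, 1400]) rotate([-90, 0, 0]) cylinder(h = 147, r = 204);
}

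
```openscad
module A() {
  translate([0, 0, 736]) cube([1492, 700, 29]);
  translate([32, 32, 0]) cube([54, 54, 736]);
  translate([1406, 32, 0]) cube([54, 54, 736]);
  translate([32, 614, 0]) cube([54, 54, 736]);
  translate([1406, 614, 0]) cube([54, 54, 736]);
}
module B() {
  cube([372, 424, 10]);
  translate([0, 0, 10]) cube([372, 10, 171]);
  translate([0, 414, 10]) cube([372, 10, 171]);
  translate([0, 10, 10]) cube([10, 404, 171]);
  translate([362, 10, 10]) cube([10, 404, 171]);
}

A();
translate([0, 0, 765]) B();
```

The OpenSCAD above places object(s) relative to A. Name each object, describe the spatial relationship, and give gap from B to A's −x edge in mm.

The open box's min-x is at 0; the table's min-x is 0; gap = 0 mm.

A is a table. B is an open box. The open box is on top of the table. The gap from the open box to the table's −x edge is 0 mm.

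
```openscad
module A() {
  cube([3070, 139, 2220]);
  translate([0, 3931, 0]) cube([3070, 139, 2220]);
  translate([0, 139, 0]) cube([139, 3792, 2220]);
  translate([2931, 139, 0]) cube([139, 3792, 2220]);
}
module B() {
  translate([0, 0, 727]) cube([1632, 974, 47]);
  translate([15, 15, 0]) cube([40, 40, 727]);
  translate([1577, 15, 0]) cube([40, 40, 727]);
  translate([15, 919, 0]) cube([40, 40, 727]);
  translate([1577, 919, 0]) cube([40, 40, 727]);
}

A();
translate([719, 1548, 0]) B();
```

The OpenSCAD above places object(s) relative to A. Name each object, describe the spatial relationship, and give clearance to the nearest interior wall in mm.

A is a house frame. B is a table. The table sits inside the house frame, centred. The clearance to the nearest interior wall is 580 mm.

Clearances: x = 580, y = 1409; minimum 580 mm.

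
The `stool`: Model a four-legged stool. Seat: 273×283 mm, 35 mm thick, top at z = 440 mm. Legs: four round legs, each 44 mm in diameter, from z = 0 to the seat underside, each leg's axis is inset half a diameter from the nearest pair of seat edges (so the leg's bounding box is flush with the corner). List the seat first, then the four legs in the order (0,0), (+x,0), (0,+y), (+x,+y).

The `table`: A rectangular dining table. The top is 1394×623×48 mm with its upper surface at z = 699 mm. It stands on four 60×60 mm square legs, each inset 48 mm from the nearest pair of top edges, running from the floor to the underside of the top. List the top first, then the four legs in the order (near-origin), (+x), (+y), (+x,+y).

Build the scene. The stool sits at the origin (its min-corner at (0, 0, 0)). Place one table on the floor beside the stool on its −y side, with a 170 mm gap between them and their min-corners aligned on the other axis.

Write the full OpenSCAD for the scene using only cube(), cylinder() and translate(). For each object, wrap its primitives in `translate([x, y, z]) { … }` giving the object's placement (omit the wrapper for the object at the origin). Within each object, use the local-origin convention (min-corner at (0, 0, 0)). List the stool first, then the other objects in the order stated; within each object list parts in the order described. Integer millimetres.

translate([0, 0, 405]) cube([273, 283, 35]);
translate([22, 22, 0]) cylinder(h = 405, r = 22);
translate([251, 22, 0]) cylinder(h = 405, r = 22);
translate([22, 261, 0]) cylinder(h = 405, r = 22);
translate([251, 261, 0]) cylinder(h = 405, r = 22);
translate([0, -793, 0]) {
  translate([0, 0, 651]) cube([1394, 623, 48]);
  translate([48, 48, 0]) cube([60, 60, 651]);
  translate([1286, 48, 0]) cube([60, 60, 651]);
  translate([48, 515, 0]) cube([60, 60, 651]);
  translate([1286, 515, 0]) cube([60, 60, 651]);
}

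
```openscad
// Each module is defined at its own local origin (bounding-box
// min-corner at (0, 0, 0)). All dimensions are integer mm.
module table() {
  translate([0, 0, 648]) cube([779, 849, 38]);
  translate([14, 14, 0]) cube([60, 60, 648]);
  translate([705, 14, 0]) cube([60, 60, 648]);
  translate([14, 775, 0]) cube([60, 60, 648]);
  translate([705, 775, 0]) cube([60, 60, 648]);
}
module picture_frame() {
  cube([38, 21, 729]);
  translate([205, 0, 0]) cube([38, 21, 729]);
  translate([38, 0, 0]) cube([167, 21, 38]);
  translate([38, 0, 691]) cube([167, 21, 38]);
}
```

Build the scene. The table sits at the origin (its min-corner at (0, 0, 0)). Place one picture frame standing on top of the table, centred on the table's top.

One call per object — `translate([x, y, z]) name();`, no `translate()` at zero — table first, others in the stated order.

table();
translate([268, 414, 686]) picture_frame();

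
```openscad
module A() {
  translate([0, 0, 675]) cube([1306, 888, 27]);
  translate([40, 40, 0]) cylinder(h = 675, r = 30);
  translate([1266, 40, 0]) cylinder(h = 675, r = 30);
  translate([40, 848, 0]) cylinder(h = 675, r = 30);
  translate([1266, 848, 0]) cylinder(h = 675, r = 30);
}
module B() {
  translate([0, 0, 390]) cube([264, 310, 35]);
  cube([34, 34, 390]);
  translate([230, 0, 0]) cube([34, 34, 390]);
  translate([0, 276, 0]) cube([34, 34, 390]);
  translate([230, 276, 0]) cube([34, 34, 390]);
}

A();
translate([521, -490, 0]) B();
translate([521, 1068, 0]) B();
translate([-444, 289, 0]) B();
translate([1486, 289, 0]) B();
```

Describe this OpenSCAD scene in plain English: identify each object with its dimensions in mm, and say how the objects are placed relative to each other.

A is a table with a 1306×888 mm rectangular top, 27 mm thick, top surface at z = 702 mm, supported by four round legs of 60 mm diameter, each leg's bounding box inset 10 mm from the nearest pair of top edges, running from the floor.

B is a four-legged stool. The seat is 264×310 mm, 35 mm thick, top at z = 425 mm. It stands on four square legs, each 34×34 mm in cross-section, from z = 0 to the seat underside, each flush with a corner of the seat.

Four stools sit around the table at the −y, +y, −x, +x sides.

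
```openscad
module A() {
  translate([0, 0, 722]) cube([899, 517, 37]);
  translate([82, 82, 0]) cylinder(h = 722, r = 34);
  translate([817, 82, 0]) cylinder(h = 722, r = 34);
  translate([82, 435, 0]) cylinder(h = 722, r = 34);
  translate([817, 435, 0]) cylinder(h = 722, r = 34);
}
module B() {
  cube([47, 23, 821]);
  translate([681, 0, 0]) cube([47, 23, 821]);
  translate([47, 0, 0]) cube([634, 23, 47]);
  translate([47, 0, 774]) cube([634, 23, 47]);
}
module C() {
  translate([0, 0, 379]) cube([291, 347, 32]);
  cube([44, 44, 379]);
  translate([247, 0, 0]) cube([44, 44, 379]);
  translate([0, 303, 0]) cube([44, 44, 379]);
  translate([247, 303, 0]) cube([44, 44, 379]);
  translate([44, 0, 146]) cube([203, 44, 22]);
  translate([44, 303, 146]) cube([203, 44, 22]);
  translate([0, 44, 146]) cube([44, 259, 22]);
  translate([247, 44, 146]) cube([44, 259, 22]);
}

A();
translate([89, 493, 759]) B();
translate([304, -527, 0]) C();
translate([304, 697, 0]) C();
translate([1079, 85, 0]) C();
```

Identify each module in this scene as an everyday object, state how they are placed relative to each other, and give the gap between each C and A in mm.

A is a table. B is a picture frame. C is a stool. The picture frame is on top of the table. Three stools sit around the table at the −y, +y, +x sides. The gap between each stool and the table is 180 mm.

Each stool's nearest face is 180 mm from the table's bounding box.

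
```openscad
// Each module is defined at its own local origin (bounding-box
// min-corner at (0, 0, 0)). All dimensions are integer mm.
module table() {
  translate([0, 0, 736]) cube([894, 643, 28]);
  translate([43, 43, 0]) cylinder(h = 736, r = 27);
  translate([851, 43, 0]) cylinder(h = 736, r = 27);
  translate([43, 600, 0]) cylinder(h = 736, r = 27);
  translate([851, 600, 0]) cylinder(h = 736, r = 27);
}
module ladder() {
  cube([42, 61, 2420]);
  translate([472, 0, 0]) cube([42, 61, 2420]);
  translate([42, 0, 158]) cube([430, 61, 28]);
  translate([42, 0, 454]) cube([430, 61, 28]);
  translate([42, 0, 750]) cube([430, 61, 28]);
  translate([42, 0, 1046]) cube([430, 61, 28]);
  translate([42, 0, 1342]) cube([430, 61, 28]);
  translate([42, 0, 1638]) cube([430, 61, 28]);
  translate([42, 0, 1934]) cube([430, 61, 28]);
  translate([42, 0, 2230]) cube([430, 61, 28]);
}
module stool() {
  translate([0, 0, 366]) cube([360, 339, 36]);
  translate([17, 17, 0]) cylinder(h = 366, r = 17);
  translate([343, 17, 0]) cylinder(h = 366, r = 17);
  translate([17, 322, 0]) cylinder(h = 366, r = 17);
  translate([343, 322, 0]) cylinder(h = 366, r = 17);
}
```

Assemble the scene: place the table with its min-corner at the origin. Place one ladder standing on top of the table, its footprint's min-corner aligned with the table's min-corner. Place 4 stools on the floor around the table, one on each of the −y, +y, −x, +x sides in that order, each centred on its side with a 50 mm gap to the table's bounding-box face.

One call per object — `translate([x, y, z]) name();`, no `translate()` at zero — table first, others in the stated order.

table();
translate([0, 0, 764]) ladder();
translate([267, -389, 0]) stool();
translate([267, 693, 0]) stool();
translate([-410, 152, 0]) stool();
translate([944, 152, 0]) stool();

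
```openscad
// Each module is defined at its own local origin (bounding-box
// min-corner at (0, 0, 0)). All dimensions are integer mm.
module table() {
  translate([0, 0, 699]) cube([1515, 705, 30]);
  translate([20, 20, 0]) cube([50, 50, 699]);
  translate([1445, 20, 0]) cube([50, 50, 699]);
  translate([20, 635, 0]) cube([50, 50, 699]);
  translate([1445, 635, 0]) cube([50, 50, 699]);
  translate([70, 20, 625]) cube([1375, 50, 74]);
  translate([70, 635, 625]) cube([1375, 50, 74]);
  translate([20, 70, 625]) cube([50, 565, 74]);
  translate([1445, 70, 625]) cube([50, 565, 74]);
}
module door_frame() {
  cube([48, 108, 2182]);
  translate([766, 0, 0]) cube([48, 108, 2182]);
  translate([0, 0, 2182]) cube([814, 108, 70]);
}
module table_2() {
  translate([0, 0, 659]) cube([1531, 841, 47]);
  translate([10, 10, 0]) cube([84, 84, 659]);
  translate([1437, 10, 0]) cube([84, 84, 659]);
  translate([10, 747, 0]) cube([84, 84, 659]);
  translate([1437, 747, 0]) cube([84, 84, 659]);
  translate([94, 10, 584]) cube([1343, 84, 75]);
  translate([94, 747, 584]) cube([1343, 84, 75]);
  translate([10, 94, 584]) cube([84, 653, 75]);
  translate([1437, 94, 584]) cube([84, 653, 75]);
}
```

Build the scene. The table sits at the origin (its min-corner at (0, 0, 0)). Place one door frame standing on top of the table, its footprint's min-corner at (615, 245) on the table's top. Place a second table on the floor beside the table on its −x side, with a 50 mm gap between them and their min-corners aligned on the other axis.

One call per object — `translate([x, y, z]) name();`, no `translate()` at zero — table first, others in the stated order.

table();
translate([615, 245, 729]) door_frame();
translate([-1581, 0, 0]) table_2();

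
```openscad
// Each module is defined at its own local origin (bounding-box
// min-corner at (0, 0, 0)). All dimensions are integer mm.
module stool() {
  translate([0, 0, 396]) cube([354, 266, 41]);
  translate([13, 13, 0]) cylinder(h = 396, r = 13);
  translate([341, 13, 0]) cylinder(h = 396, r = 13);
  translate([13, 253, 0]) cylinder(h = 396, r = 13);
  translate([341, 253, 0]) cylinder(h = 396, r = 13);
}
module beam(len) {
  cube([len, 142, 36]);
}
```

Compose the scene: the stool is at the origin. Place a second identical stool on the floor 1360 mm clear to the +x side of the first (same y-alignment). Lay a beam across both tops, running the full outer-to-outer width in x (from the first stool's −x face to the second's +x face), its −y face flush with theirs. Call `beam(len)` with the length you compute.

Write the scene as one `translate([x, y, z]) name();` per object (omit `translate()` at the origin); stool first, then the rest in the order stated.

stool();
translate([1714, 0, 0]) stool();
translate([0, 0, 437]) beam(2068);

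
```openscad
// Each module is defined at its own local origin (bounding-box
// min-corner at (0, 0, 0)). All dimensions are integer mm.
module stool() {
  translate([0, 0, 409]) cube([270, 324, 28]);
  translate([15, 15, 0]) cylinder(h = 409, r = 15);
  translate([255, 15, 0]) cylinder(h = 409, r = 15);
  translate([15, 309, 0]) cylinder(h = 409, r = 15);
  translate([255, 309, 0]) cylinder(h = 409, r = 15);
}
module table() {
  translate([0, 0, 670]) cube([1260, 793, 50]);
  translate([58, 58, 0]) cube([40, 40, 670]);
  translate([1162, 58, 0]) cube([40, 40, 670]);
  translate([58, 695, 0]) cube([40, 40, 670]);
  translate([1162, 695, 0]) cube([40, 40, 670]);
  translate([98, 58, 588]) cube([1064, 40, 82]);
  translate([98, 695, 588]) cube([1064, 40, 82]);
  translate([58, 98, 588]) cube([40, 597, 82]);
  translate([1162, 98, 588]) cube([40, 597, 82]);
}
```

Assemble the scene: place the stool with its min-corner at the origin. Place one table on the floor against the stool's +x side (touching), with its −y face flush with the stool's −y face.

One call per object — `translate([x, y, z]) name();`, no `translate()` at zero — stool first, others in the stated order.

stool();
translate([270, 0, 0]) table();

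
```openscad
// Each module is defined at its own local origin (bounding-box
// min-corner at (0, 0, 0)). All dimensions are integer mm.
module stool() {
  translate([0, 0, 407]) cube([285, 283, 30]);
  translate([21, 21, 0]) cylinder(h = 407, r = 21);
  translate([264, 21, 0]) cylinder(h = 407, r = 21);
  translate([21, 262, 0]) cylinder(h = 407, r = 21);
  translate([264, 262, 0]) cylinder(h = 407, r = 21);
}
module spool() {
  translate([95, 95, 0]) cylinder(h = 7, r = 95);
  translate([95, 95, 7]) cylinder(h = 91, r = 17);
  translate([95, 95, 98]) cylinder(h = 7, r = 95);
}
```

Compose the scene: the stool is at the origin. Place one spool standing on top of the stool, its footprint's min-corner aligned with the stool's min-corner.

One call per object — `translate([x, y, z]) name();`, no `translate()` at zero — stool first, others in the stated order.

stool();
translate([0, 0, 437]) spool();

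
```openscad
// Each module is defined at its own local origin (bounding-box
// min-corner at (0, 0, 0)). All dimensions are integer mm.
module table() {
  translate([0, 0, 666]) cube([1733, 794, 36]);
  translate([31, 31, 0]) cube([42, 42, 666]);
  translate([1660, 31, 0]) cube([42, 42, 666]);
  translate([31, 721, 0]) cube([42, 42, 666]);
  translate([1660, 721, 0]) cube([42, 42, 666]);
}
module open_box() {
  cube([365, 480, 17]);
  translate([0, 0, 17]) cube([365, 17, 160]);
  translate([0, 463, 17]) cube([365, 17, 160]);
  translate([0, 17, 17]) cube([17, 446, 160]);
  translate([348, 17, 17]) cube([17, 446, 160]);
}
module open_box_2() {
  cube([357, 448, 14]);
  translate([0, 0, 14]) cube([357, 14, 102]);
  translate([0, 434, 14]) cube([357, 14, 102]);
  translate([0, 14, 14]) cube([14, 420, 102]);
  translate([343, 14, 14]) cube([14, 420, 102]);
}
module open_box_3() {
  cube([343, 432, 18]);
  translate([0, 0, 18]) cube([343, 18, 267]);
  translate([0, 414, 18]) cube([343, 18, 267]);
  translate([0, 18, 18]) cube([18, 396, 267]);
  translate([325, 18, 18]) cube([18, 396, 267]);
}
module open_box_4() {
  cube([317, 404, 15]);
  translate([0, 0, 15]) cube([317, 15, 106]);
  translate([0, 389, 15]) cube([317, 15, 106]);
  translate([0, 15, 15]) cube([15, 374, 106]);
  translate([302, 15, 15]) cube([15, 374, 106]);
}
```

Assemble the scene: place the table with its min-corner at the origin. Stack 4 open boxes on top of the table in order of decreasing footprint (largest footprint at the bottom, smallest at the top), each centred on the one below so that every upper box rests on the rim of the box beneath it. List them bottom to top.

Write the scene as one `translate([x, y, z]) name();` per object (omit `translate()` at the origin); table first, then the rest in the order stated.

table();
translate([684, 157, 702]) open_box();
translate([688, 173, 879]) open_box_2();
translate([695, 181, 995]) open_box_3();
translate([708, 195, 1280]) open_box_4();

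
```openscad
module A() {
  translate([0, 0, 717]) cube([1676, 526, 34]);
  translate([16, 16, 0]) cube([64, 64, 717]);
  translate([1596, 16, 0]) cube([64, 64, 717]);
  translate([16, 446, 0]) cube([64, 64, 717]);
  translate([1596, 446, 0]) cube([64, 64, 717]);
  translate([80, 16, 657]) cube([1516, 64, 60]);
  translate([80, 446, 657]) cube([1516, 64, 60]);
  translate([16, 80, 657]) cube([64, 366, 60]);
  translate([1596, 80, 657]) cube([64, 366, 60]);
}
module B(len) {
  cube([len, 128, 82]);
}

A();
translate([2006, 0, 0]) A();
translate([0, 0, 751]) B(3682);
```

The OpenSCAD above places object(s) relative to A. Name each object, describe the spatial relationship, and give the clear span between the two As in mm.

A is a table. B is a beam. A beam spans the tops of two tables. The clear span between the two tables is 330 mm.

Second table starts at x = 2006; first ends at x = 1676; clear span = 2006 − 1676 = 330 mm.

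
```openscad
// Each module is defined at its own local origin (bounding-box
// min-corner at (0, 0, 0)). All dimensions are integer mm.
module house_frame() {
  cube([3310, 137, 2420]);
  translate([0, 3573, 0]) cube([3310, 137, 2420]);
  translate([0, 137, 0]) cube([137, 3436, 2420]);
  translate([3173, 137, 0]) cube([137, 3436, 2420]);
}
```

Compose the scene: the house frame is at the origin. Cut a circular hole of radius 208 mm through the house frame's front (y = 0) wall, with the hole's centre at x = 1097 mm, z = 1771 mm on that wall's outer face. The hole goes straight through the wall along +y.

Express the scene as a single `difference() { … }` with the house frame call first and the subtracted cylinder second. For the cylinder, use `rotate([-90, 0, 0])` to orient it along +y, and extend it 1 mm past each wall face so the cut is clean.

difference() {
  house_frame();
  translate([1097, -1, 1771]) rotate([-90, 0, 0]) cylinder(h = 139, r = 208);
}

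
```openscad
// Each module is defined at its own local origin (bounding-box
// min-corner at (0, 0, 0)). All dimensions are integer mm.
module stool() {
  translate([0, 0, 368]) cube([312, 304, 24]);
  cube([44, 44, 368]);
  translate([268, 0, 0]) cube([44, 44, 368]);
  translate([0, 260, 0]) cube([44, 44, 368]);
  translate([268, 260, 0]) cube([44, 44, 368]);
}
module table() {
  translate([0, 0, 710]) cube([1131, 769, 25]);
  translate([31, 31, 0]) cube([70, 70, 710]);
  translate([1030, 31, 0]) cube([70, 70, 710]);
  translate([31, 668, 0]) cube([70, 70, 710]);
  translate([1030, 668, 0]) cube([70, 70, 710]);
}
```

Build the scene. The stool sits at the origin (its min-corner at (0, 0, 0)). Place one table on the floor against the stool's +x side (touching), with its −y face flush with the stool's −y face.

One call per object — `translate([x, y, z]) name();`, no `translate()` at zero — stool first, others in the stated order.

stool();
translate([312, 0, 0]) table();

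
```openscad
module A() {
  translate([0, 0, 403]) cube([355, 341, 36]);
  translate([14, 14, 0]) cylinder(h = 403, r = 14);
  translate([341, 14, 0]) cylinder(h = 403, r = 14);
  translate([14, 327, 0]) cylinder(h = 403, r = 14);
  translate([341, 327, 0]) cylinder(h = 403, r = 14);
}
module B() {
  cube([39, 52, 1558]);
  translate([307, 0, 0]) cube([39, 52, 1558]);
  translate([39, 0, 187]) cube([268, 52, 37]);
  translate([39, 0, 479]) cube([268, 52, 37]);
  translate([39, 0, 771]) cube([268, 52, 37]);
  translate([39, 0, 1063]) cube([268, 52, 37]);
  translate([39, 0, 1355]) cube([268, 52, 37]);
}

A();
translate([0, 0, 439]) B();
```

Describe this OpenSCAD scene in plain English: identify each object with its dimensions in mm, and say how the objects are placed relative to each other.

A is a simple wooden stool: a rectangular seat 355 mm (x) by 341 mm (y), 36 mm thick, top face at z = 439 mm, on four round legs, each 28 mm in diameter. The legs rest on z = 0, each leg's axis is inset half a diameter from the nearest pair of seat edges (so the leg's bounding box is flush with the corner).

B is a straight ladder. Two 39×52 mm vertical rails, 1558 mm tall, stand 346 mm apart (outside-to-outside) with their front faces coplanar on the −y side. 5 rungs, each 52 mm deep and 37 mm tall, span between the inner faces of the rails, front faces flush with the rails. The lowest rung's underside is at z = 187 mm and rungs are spaced 292 mm apart (underside to underside).

The ladder is on top of the stool.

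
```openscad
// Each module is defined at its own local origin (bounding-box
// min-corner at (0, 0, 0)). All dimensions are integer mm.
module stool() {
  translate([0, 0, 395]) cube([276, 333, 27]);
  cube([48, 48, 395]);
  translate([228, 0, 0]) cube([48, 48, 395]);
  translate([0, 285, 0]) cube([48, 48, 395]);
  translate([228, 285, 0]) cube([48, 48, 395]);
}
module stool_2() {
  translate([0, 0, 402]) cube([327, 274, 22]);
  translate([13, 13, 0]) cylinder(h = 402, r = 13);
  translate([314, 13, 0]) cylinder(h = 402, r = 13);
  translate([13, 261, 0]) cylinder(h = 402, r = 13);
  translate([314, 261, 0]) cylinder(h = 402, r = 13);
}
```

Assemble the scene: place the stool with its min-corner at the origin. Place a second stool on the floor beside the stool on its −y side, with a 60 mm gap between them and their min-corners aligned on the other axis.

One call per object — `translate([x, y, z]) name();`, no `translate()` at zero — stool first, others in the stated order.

stool();
translate([0, -334, 0]) stool_2();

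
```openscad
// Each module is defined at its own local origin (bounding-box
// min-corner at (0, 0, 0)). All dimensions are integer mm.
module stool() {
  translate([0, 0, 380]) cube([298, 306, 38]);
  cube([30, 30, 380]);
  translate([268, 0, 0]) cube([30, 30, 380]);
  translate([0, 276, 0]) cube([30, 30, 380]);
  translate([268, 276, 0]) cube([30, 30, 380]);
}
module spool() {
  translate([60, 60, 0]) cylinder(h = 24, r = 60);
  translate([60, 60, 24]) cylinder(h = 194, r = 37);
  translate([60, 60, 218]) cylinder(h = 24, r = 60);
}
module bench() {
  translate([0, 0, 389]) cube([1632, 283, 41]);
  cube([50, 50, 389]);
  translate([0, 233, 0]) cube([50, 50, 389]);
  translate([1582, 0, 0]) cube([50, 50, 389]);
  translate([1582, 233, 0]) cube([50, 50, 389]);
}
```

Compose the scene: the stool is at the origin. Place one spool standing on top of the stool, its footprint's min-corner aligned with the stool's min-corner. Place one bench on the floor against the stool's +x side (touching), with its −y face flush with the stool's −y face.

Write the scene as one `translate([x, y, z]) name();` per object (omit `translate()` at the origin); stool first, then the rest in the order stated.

stool();
translate([0, 0, 418]) spool();
translate([298, 0, 0]) bench();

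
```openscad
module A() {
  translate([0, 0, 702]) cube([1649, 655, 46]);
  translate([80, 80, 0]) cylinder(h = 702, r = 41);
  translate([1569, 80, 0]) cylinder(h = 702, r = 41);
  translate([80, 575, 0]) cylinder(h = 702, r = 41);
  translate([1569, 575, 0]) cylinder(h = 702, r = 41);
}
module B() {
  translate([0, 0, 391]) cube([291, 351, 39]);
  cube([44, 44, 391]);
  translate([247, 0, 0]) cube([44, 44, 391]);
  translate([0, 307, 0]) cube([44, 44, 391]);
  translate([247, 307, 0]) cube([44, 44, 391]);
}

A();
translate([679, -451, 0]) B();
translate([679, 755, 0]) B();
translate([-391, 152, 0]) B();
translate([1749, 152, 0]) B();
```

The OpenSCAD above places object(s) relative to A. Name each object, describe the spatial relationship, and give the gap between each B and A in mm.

Each stool's nearest face is 100 mm from the table's bounding box.

A is a table. B is a stool. Four stools sit around the table at the −y, +y, −x, +x sides. The gap between each stool and the table is 100 mm.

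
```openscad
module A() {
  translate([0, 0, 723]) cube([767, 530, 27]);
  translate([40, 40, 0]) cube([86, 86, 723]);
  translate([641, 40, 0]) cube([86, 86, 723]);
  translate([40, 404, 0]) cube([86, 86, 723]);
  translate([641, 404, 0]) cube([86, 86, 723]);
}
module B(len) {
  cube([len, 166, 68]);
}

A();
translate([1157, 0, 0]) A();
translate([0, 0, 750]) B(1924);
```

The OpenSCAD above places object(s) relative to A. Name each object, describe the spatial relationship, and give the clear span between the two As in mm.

Second table starts at x = 1157; first ends at x = 767; clear span = 1157 − 767 = 390 mm.

A is a table. B is a beam. A beam spans the tops of two tables. The clear span between the two tables is 390 mm.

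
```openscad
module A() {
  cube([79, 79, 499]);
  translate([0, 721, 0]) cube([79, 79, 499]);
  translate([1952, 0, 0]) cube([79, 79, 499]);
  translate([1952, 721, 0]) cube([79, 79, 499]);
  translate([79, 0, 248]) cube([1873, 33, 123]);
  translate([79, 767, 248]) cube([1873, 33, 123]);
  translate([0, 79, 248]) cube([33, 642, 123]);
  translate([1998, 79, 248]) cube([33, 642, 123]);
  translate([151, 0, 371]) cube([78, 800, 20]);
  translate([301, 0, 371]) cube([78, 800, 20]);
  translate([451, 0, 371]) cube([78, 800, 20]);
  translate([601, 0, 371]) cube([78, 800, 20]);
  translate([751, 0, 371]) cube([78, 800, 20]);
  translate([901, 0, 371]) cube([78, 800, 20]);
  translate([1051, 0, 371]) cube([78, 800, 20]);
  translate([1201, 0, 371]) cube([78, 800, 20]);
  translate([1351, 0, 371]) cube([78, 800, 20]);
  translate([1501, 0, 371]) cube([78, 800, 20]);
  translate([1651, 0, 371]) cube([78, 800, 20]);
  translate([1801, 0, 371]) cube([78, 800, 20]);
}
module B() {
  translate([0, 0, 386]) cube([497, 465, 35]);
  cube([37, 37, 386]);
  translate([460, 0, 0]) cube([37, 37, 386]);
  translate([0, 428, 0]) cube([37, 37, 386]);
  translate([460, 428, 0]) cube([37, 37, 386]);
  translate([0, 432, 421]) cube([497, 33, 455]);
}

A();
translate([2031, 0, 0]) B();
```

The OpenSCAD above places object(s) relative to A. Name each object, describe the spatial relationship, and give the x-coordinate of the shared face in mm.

A is a bed frame. B is a chair. The chair is against the bed frame's +x side, with their −y faces flush. The x-coordinate of the shared face is 2031 mm.

The bed frame's +x face and the chair's −x face are both at x = 2031 mm.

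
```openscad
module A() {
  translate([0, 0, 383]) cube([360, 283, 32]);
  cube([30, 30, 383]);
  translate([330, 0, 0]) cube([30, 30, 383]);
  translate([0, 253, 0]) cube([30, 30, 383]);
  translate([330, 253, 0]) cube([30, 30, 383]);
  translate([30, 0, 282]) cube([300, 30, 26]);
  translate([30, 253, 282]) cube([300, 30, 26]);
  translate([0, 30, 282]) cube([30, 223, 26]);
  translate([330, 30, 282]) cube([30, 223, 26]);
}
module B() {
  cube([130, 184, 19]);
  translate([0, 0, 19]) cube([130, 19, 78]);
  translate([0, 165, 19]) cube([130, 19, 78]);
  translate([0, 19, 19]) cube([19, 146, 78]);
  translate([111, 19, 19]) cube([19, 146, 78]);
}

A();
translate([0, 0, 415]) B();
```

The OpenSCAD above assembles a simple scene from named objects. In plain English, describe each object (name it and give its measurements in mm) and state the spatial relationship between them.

A is a four-legged stool. The seat is 360×283 mm, 32 mm thick, top at z = 415 mm. It stands on four square legs, each 30×30 mm in cross-section, from z = 0 to the seat underside, each flush with a corner of the seat. Four stretchers, 30 mm wide and 26 mm tall, connect adjacent legs with their undersides at z = 282 mm, each running between the inner faces of the legs it joins and aligned with the legs' outer faces on the other axis.

B is an open storage box with external size 130×184×97 mm and wall thickness 19 mm (the base is also 19 mm thick). The base covers the whole footprint; the four walls stand on the base, with the y-facing walls full-width and the x-facing walls fitting between their inner faces.

The open box is on top of the stool.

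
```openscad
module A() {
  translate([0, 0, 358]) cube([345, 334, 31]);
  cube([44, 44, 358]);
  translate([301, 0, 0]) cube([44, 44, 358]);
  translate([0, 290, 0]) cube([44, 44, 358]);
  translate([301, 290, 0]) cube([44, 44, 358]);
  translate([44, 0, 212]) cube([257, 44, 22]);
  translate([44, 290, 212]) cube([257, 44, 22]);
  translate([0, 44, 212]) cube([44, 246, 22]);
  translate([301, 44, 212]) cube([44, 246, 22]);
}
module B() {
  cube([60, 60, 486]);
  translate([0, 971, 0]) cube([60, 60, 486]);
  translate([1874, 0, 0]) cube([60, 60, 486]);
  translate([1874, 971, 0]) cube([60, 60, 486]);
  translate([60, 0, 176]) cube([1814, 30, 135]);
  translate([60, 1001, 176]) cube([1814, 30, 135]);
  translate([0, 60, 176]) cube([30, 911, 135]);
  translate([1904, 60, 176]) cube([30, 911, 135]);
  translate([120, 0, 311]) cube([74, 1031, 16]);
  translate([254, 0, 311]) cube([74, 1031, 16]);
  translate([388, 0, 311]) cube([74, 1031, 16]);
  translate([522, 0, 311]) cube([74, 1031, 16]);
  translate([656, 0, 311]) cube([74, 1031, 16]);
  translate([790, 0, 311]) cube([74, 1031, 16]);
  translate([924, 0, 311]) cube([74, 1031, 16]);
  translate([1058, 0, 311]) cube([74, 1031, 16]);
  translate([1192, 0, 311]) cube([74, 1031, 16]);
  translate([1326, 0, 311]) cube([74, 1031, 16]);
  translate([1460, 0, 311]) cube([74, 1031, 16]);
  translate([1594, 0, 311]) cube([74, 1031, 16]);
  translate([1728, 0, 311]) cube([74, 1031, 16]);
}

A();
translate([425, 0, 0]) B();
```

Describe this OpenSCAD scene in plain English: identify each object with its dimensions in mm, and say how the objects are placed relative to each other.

A is a four-legged stool. The seat is a 345×334×31 mm slab whose top surface is at z = 389 mm; four square legs, each 44×44 mm in cross-section, run from the floor (z = 0) to the underside of the seat, each flush with a corner of the seat. Four stretchers, 44 mm wide and 22 mm tall, connect adjacent legs with their undersides at z = 212 mm, each running between the inner faces of the legs it joins and aligned with the legs' outer faces on the other axis.

B is a bed frame 1934 mm long (x) by 1031 mm wide (y). Four 60×60 mm corner posts, 486 mm tall, at the corners of the footprint. Four rails of 30 mm thickness and 135 mm height run between adjacent posts with their undersides at z = 176 mm, their outer faces flush with the outside of the frame (the two x-running rails run between the posts' inner faces; the two y-running rails run between the posts' inner faces). 13 slats, each 74 mm wide (x) and 16 mm thick, lie across the top of the two x-running rails, running the full 1031 mm width of the frame in y; the slats are evenly spaced along x between the inner faces of the end posts with equal gaps (rounded down to the nearest mm) at the −x end and between each pair — any rounding remainder accumulates at the +x end.

The bed frame is on the floor beside the stool on its +x side.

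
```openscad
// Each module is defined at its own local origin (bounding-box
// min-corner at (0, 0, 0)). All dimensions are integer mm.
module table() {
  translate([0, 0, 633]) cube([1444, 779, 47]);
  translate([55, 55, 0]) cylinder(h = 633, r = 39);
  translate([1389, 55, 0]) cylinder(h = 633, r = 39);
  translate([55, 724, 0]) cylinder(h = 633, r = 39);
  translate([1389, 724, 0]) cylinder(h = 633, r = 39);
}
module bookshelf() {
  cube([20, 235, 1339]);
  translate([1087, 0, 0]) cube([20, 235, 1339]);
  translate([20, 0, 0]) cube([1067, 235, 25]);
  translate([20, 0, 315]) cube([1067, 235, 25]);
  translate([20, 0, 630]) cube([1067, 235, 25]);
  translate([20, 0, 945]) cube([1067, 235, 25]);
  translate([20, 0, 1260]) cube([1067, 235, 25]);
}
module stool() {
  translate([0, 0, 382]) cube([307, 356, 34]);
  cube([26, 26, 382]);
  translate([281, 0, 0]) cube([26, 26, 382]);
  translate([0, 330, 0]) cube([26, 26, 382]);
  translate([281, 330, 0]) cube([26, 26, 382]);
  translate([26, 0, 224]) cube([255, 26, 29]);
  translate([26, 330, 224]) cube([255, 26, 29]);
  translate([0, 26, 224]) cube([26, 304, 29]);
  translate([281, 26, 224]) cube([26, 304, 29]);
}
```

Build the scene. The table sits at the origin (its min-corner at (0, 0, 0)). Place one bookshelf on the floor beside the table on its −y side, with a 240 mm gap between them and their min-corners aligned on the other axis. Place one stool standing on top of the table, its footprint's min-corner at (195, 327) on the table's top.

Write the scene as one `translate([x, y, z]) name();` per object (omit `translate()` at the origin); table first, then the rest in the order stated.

table();
translate([0, -475, 0]) bookshelf();
translate([195, 327, 680]) stool();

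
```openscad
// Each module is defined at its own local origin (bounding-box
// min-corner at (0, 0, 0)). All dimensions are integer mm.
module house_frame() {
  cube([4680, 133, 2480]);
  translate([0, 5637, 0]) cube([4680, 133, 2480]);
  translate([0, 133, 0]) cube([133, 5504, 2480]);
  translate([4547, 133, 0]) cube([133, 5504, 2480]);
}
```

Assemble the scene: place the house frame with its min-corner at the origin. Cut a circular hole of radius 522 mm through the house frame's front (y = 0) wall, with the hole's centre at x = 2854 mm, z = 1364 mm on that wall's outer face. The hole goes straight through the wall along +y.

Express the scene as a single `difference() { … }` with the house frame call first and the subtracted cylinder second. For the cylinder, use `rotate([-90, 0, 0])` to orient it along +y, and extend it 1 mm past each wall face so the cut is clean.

difference() {
  house_frame();
  translate([2854, -1, 1364]) rotate([-90, 0, 0]) cylinder(h = 135, r = 522);
}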